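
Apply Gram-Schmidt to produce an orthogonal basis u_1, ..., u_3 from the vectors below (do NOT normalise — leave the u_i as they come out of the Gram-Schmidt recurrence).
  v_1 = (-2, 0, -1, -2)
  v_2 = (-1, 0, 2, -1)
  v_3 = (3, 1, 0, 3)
Orthogonal basis:
  u_1 = (-2, 0, -1, -2)
  u_2 = (-5/9, 0, 20/9, -5/9)
  u_3 = (0, 1, 0, 0)

Apply the Gram-Schmidt recurrence
  u_1 = v_1
  u_i = v_i − Σ_{j<i} ((v_i · u_j) / (u_j · u_j)) · u_j.

Step by step this gives:
  u_1 = (-2, 0, -1, -2)
  u_2 = (-5/9, 0, 20/9, -5/9)
  u_3 = (0, 1, 0, 0)

Orthogonality check:
  u_2 · u_1 = 0 (should be 0)
  u_3 · u_1 = 0 (should be 0)
  u_3 · u_2 = 0 (should be 0)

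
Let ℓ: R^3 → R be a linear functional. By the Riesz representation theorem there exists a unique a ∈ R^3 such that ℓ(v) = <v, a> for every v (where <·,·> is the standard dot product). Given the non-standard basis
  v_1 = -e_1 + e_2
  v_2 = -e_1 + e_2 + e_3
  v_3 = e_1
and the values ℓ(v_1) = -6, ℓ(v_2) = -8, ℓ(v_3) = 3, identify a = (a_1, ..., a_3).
a = (3, -3, -2)

Write a = (a_1, ..., a_3) in the standard basis. For each basis vector v_i, ℓ(v_i) = <v_i, a> is a linear equation in the a_j's. Collect the n equations into a matrix system V a = ℓ, where row i of V is v_i (expressed in the standard basis). Since V is invertible (lower-triangular with 1s on the diagonal, up to permutation), solve by back-substitution:
  V =
[[-1, 1, 0],
 [-1, 1, 1],
 [1, 0, 0]]
  V a = (-6, -8, 3)
Solving gives a = (3, -3, -2).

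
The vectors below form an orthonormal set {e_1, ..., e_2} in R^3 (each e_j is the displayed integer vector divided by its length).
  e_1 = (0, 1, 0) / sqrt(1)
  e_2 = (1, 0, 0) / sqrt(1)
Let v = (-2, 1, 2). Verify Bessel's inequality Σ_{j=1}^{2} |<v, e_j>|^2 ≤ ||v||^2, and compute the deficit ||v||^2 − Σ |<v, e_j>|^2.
Σ |<v, e_j>|^2 = 5; ||v||^2 = 9; deficit = 4

Write each e_j = u_j / sqrt(<u_j, u_j>) where u_j is the displayed integer vector. Then <v, e_j> = <v, u_j> / sqrt(<u_j, u_j>), so |<v, e_j>|^2 = <v, u_j>^2 / <u_j, u_j>.
Coefficients: <v, e_1> = 1/sqrt(1), <v, e_2> = -2/sqrt(1).
Square and sum: Σ |<v, e_j>|^2 = 5.
Compute ||v||^2 = v·v = 9.
Deficit = 9 − 5 = 4 ≥ 0, confirming Bessel's inequality. (The deficit equals ||v − Σ <v,e_j> e_j||^2, the squared distance from v to span{e_j}.)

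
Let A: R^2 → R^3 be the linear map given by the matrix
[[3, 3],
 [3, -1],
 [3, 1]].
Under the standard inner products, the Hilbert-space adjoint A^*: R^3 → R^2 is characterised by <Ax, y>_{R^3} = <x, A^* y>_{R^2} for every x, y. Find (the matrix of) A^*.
A^* = A^T =
[[3, 3, 3],
 [3, -1, 1]]

For real matrices with standard dot products, the defining identity <Ax, y> = <x, A^* y> gives (Ax)^T y = x^T (A^*) y, i.e. x^T A^T y = x^T (A^*) y. Since this holds for all x, y, we must have A^* = A^T. Therefore
A^* =
[[3, 3, 3],
 [3, -1, 1]].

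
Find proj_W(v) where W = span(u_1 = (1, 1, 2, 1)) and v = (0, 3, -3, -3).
proj_W(v) = (-6/7, -6/7, -12/7, -6/7)

Set up U = [u_1 | ... | u_1] ∈ R^(4×1). The projector onto W = col(U) is P = U (U^T U)^(-1) U^T.
Compute U^T U =
  [7],
and U^T v = (-6).
Solve U^T U · c = U^T v for the coefficients: c = (-6/7). The projection is proj_W(v) = U c.
Check: (v - proj_W(v)) · u_1 = 0  (should be 0).
Result: proj_W(v) = (-6/7, -6/7, -12/7, -6/7).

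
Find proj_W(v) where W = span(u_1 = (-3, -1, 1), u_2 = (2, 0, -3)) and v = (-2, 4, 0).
proj_W(v) = (-11/31, 5/31, 34/31)

Set up U = [u_1 | ... | u_2] ∈ R^(3×2). The projector onto W = col(U) is P = U (U^T U)^(-1) U^T.
Compute U^T U =
  [11, -9]
  [-9, 13],
and U^T v = (2, -4).
Solve U^T U · c = U^T v for the coefficients: c = (-5/31, -13/31). The projection is proj_W(v) = U c.
Check: (v - proj_W(v)) · u_1 = 0  (should be 0).
Check: (v - proj_W(v)) · u_2 = 0  (should be 0).
Result: proj_W(v) = (-11/31, 5/31, 34/31).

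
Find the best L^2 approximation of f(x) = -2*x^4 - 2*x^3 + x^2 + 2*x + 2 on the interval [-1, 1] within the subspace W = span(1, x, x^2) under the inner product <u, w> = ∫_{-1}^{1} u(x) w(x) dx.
g(x) = -5*x^2/7 + 4*x/5 + 76/35

The best approximation g ∈ W is the orthogonal projection of f onto W. Writing g = a_0 + a_1 x + a_2 x^2, the coefficients solve the normal equations G · a = b where
  G_{ij} = <φ_i, φ_j> and b_i = <f, φ_i>, with φ_0 = 1, φ_1 = x, φ_2 = x^2.
G =
  [2, 0, 2/3]
  [0, 2/3, 0]
  [2/3, 0, 2/5],
b = (58/15, 8/15, 122/105).
Solving gives a_0 = 76/35, a_1 = 4/5, a_2 = -5/7, so
  g(x) = -5*x^2/7 + 4*x/5 + 76/35.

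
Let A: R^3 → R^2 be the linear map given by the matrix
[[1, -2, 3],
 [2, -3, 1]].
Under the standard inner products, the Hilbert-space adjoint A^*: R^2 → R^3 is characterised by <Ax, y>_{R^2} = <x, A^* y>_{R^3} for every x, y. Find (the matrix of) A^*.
A^* = A^T =
[[1, 2],
 [-2, -3],
 [3, 1]]

For real matrices with standard dot products, the defining identity <Ax, y> = <x, A^* y> gives (Ax)^T y = x^T (A^*) y, i.e. x^T A^T y = x^T (A^*) y. Since this holds for all x, y, we must have A^* = A^T. Therefore
A^* =
[[1, 2],
 [-2, -3],
 [3, 1]].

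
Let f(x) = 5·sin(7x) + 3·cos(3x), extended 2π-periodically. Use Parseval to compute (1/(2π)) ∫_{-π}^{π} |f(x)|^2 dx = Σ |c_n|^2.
Σ |c_n|^2 = 17

Expand |f|^2 and use orthogonality of {sin(nx), cos(mx)} on [-π, π]:
  ∫_{-π}^{π} sin(nx)^2 dx = π, ∫ cos(mx)^2 dx = π, and cross terms integrate to 0.
So ∫_{-π}^{π} f(x)^2 dx = 5^2 · π + 3^2 · π = (25 + 9)π.
Divide by 2π: (25 + 9)/2 = 17.
By Parseval, this equals Σ |c_n|^2.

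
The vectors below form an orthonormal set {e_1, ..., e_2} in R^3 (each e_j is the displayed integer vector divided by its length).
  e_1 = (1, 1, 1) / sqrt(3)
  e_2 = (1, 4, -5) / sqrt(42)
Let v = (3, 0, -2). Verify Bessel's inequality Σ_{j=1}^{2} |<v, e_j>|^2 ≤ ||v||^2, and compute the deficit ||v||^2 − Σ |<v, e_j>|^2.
Σ |<v, e_j>|^2 = 61/14; ||v||^2 = 13; deficit = 121/14

Write each e_j = u_j / sqrt(<u_j, u_j>) where u_j is the displayed integer vector. Then <v, e_j> = <v, u_j> / sqrt(<u_j, u_j>), so |<v, e_j>|^2 = <v, u_j>^2 / <u_j, u_j>.
Coefficients: <v, e_1> = 1/sqrt(3), <v, e_2> = 13/sqrt(42).
Square and sum: Σ |<v, e_j>|^2 = 61/14.
Compute ||v||^2 = v·v = 13.
Deficit = 13 − 61/14 = 121/14 ≥ 0, confirming Bessel's inequality. (The deficit equals ||v − Σ <v,e_j> e_j||^2, the squared distance from v to span{e_j}.)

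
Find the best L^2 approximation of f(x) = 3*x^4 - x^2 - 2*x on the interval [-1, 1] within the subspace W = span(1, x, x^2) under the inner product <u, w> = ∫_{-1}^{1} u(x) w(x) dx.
g(x) = 11*x^2/7 - 2*x - 9/35

The best approximation g ∈ W is the orthogonal projection of f onto W. Writing g = a_0 + a_1 x + a_2 x^2, the coefficients solve the normal equations G · a = b where
  G_{ij} = <φ_i, φ_j> and b_i = <f, φ_i>, with φ_0 = 1, φ_1 = x, φ_2 = x^2.
G =
  [2, 0, 2/3]
  [0, 2/3, 0]
  [2/3, 0, 2/5],
b = (8/15, -4/3, 16/35).
Solving gives a_0 = -9/35, a_1 = -2, a_2 = 11/7, so
  g(x) = 11*x^2/7 - 2*x - 9/35.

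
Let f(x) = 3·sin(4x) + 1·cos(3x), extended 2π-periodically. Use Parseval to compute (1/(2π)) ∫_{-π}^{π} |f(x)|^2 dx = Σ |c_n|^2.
Σ |c_n|^2 = 5

Expand |f|^2 and use orthogonality of {sin(nx), cos(mx)} on [-π, π]:
  ∫_{-π}^{π} sin(nx)^2 dx = π, ∫ cos(mx)^2 dx = π, and cross terms integrate to 0.
So ∫_{-π}^{π} f(x)^2 dx = 3^2 · π + 1^2 · π = (9 + 1)π.
Divide by 2π: (9 + 1)/2 = 5.
By Parseval, this equals Σ |c_n|^2.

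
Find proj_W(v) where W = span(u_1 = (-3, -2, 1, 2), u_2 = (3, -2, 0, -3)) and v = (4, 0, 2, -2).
proj_W(v) = (168/55, -24/55, -2/5, -146/55)

Set up U = [u_1 | ... | u_2] ∈ R^(4×2). The projector onto W = col(U) is P = U (U^T U)^(-1) U^T.
Compute U^T U =
  [18, -11]
  [-11, 22],
and U^T v = (-14, 18).
Solve U^T U · c = U^T v for the coefficients: c = (-2/5, 34/55). The projection is proj_W(v) = U c.
Check: (v - proj_W(v)) · u_1 = 0  (should be 0).
Check: (v - proj_W(v)) · u_2 = 0  (should be 0).
Result: proj_W(v) = (168/55, -24/55, -2/5, -146/55).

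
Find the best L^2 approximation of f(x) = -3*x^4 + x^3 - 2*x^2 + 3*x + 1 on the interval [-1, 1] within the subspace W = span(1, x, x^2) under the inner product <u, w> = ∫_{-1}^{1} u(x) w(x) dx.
g(x) = -32*x^2/7 + 18*x/5 + 44/35

The best approximation g ∈ W is the orthogonal projection of f onto W. Writing g = a_0 + a_1 x + a_2 x^2, the coefficients solve the normal equations G · a = b where
  G_{ij} = <φ_i, φ_j> and b_i = <f, φ_i>, with φ_0 = 1, φ_1 = x, φ_2 = x^2.
G =
  [2, 0, 2/3]
  [0, 2/3, 0]
  [2/3, 0, 2/5],
b = (-8/15, 12/5, -104/105).
Solving gives a_0 = 44/35, a_1 = 18/5, a_2 = -32/7, so
  g(x) = -32*x^2/7 + 18*x/5 + 44/35.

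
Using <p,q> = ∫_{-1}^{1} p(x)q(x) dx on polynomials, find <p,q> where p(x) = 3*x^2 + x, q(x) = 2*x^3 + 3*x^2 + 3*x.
<p,q> = 32/5

Expand the product: p(x)·q(x) = 6*x^5 + 11*x^4 + 12*x^3 + 3*x^2.
∫_{-1}^{1} of each monomial x^k gives [2/(k+1) if k even, 0 if k odd]. Integrating term-by-term (or equivalently evaluating the antiderivative F(x) = x^6 + 11*x^5/5 + 3*x^4 + x^3 at the endpoints):
  F(1) − F(−1) = 36/5 − (4/5) = 32/5.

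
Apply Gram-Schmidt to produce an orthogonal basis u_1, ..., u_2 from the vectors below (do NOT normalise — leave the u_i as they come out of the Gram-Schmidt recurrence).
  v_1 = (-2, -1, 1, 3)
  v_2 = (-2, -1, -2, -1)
Orthogonal basis:
  u_1 = (-2, -1, 1, 3)
  u_2 = (-2, -1, -2, -1)

Apply the Gram-Schmidt recurrence
  u_1 = v_1
  u_i = v_i − Σ_{j<i} ((v_i · u_j) / (u_j · u_j)) · u_j.

Step by step this gives:
  u_1 = (-2, -1, 1, 3)
  u_2 = (-2, -1, -2, -1)

Orthogonality check:
  u_2 · u_1 = 0 (should be 0)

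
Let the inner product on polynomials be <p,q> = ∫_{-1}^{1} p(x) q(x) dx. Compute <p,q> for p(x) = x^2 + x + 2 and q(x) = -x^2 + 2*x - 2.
<p,q> = -146/15

Expand the product: p(x)·q(x) = -x^4 + x^3 - 2*x^2 + 2*x - 4.
∫_{-1}^{1} of each monomial x^k gives [2/(k+1) if k even, 0 if k odd]. Integrating term-by-term (or equivalently evaluating the antiderivative F(x) = -x^5/5 + x^4/4 - 2*x^3/3 + x^2 - 4*x at the endpoints):
  F(1) − F(−1) = -217/60 − (367/60) = -146/15.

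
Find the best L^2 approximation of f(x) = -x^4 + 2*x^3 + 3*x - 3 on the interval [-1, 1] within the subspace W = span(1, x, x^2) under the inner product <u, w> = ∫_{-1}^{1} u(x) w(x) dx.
g(x) = -6*x^2/7 + 21*x/5 - 102/35

The best approximation g ∈ W is the orthogonal projection of f onto W. Writing g = a_0 + a_1 x + a_2 x^2, the coefficients solve the normal equations G · a = b where
  G_{ij} = <φ_i, φ_j> and b_i = <f, φ_i>, with φ_0 = 1, φ_1 = x, φ_2 = x^2.
G =
  [2, 0, 2/3]
  [0, 2/3, 0]
  [2/3, 0, 2/5],
b = (-32/5, 14/5, -16/7).
Solving gives a_0 = -102/35, a_1 = 21/5, a_2 = -6/7, so
  g(x) = -6*x^2/7 + 21*x/5 - 102/35.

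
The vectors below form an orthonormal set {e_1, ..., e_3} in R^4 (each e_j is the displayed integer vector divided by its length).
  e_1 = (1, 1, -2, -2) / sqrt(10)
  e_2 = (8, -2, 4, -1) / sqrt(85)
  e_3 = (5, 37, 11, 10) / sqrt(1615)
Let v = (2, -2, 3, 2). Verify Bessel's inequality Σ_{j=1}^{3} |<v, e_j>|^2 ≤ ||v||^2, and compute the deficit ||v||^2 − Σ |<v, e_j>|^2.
Σ |<v, e_j>|^2 = 1963/95; ||v||^2 = 21; deficit = 32/95

Write each e_j = u_j / sqrt(<u_j, u_j>) where u_j is the displayed integer vector. Then <v, e_j> = <v, u_j> / sqrt(<u_j, u_j>), so |<v, e_j>|^2 = <v, u_j>^2 / <u_j, u_j>.
Coefficients: <v, e_1> = -10/sqrt(10), <v, e_2> = 30/sqrt(85), <v, e_3> = -11/sqrt(1615).
Square and sum: Σ |<v, e_j>|^2 = 1963/95.
Compute ||v||^2 = v·v = 21.
Deficit = 21 − 1963/95 = 32/95 ≥ 0, confirming Bessel's inequality. (The deficit equals ||v − Σ <v,e_j> e_j||^2, the squared distance from v to span{e_j}.)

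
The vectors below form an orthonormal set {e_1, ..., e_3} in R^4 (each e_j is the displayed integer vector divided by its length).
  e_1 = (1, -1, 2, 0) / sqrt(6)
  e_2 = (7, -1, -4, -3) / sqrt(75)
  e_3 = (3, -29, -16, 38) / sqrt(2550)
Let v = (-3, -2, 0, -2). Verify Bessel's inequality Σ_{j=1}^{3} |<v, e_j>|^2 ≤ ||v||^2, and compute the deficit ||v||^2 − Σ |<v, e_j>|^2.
Σ |<v, e_j>|^2 = 46/17; ||v||^2 = 17; deficit = 243/17

Write each e_j = u_j / sqrt(<u_j, u_j>) where u_j is the displayed integer vector. Then <v, e_j> = <v, u_j> / sqrt(<u_j, u_j>), so |<v, e_j>|^2 = <v, u_j>^2 / <u_j, u_j>.
Coefficients: <v, e_1> = -1/sqrt(6), <v, e_2> = -13/sqrt(75), <v, e_3> = -27/sqrt(2550).
Square and sum: Σ |<v, e_j>|^2 = 46/17.
Compute ||v||^2 = v·v = 17.
Deficit = 17 − 46/17 = 243/17 ≥ 0, confirming Bessel's inequality. (The deficit equals ||v − Σ <v,e_j> e_j||^2, the squared distance from v to span{e_j}.)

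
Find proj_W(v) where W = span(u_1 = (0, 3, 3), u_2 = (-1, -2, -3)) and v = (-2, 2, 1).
proj_W(v) = (-5/3, 7/3, 2/3)

Set up U = [u_1 | ... | u_2] ∈ R^(3×2). The projector onto W = col(U) is P = U (U^T U)^(-1) U^T.
Compute U^T U =
  [18, -15]
  [-15, 14],
and U^T v = (9, -5).
Solve U^T U · c = U^T v for the coefficients: c = (17/9, 5/3). The projection is proj_W(v) = U c.
Check: (v - proj_W(v)) · u_1 = 0  (should be 0).
Check: (v - proj_W(v)) · u_2 = 0  (should be 0).
Result: proj_W(v) = (-5/3, 7/3, 2/3).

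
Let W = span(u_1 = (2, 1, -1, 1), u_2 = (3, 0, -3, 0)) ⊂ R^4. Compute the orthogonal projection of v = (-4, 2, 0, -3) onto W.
proj_W(v) = (-13/5, -6/5, 7/5, -6/5)

Set up U = [u_1 | ... | u_2] ∈ R^(4×2). The projector onto W = col(U) is P = U (U^T U)^(-1) U^T.
Compute U^T U =
  [7, 9]
  [9, 18],
and U^T v = (-9, -12).
Solve U^T U · c = U^T v for the coefficients: c = (-6/5, -1/15). The projection is proj_W(v) = U c.
Check: (v - proj_W(v)) · u_1 = 0  (should be 0).
Check: (v - proj_W(v)) · u_2 = 0  (should be 0).
Result: proj_W(v) = (-13/5, -6/5, 7/5, -6/5).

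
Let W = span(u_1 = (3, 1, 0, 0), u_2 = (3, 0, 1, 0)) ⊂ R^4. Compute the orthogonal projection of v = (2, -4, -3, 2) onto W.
proj_W(v) = (15/19, -7/19, 12/19, 0)

Set up U = [u_1 | ... | u_2] ∈ R^(4×2). The projector onto W = col(U) is P = U (U^T U)^(-1) U^T.
Compute U^T U =
  [10, 9]
  [9, 10],
and U^T v = (2, 3).
Solve U^T U · c = U^T v for the coefficients: c = (-7/19, 12/19). The projection is proj_W(v) = U c.
Check: (v - proj_W(v)) · u_1 = 0  (should be 0).
Check: (v - proj_W(v)) · u_2 = 0  (should be 0).
Result: proj_W(v) = (15/19, -7/19, 12/19, 0).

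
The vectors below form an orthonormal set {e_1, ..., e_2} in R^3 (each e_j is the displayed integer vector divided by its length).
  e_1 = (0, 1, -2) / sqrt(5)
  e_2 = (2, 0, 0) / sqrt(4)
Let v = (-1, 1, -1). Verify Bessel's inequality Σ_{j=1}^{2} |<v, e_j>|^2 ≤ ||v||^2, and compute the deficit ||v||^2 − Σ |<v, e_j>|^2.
Σ |<v, e_j>|^2 = 14/5; ||v||^2 = 3; deficit = 1/5

Write each e_j = u_j / sqrt(<u_j, u_j>) where u_j is the displayed integer vector. Then <v, e_j> = <v, u_j> / sqrt(<u_j, u_j>), so |<v, e_j>|^2 = <v, u_j>^2 / <u_j, u_j>.
Coefficients: <v, e_1> = 3/sqrt(5), <v, e_2> = -2/sqrt(4).
Square and sum: Σ |<v, e_j>|^2 = 14/5.
Compute ||v||^2 = v·v = 3.
Deficit = 3 − 14/5 = 1/5 ≥ 0, confirming Bessel's inequality. (The deficit equals ||v − Σ <v,e_j> e_j||^2, the squared distance from v to span{e_j}.)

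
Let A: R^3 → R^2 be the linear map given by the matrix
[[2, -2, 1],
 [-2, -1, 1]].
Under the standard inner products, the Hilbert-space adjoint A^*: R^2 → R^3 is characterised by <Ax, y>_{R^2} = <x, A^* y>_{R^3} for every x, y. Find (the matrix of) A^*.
A^* = A^T =
[[2, -2],
 [-2, -1],
 [1, 1]]

For real matrices with standard dot products, the defining identity <Ax, y> = <x, A^* y> gives (Ax)^T y = x^T (A^*) y, i.e. x^T A^T y = x^T (A^*) y. Since this holds for all x, y, we must have A^* = A^T. Therefore
A^* =
[[2, -2],
 [-2, -1],
 [1, 1]].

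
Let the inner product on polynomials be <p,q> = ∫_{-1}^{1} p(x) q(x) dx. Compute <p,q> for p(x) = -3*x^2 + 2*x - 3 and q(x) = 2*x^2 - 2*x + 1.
<p,q> = -256/15

Expand the product: p(x)·q(x) = -6*x^4 + 10*x^3 - 13*x^2 + 8*x - 3.
∫_{-1}^{1} of each monomial x^k gives [2/(k+1) if k even, 0 if k odd]. Integrating term-by-term (or equivalently evaluating the antiderivative F(x) = -6*x^5/5 + 5*x^4/2 - 13*x^3/3 + 4*x^2 - 3*x at the endpoints):
  F(1) − F(−1) = -61/30 − (451/30) = -256/15.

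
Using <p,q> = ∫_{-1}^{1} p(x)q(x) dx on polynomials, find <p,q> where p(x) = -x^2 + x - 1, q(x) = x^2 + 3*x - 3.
<p,q> = 134/15

Expand the product: p(x)·q(x) = -x^4 - 2*x^3 + 5*x^2 - 6*x + 3.
∫_{-1}^{1} of each monomial x^k gives [2/(k+1) if k even, 0 if k odd]. Integrating term-by-term (or equivalently evaluating the antiderivative F(x) = -x^5/5 - x^4/2 + 5*x^3/3 - 3*x^2 + 3*x at the endpoints):
  F(1) − F(−1) = 29/30 − (-239/30) = 134/15.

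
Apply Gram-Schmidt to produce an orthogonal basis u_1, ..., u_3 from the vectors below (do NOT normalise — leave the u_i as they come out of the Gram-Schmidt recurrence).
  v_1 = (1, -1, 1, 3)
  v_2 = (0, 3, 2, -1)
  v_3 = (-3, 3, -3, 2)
Orthogonal basis:
  u_1 = (1, -1, 1, 3)
  u_2 = (1/3, 8/3, 7/3, 0)
  u_3 = (-11/4, 11/4, -11/4, 11/4)

Apply the Gram-Schmidt recurrence
  u_1 = v_1
  u_i = v_i − Σ_{j<i} ((v_i · u_j) / (u_j · u_j)) · u_j.

Step by step this gives:
  u_1 = (1, -1, 1, 3)
  u_2 = (1/3, 8/3, 7/3, 0)
  u_3 = (-11/4, 11/4, -11/4, 11/4)

Orthogonality check:
  u_2 · u_1 = 0 (should be 0)
  u_3 · u_1 = 0 (should be 0)
  u_3 · u_2 = 0 (should be 0)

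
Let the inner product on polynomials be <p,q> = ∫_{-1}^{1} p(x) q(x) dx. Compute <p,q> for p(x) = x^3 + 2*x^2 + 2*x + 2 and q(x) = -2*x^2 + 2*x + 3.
<p,q> = 76/5

Expand the product: p(x)·q(x) = -2*x^5 - 2*x^4 + 3*x^3 + 6*x^2 + 10*x + 6.
∫_{-1}^{1} of each monomial x^k gives [2/(k+1) if k even, 0 if k odd]. Integrating term-by-term (or equivalently evaluating the antiderivative F(x) = -x^6/3 - 2*x^5/5 + 3*x^4/4 + 2*x^3 + 5*x^2 + 6*x at the endpoints):
  F(1) − F(−1) = 781/60 − (-131/60) = 76/5.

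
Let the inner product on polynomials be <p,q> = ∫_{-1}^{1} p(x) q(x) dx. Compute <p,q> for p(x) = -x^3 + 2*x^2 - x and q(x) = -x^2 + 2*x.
<p,q> = -44/15

Expand the product: p(x)·q(x) = x^5 - 4*x^4 + 5*x^3 - 2*x^2.
∫_{-1}^{1} of each monomial x^k gives [2/(k+1) if k even, 0 if k odd]. Integrating term-by-term (or equivalently evaluating the antiderivative F(x) = x^6/6 - 4*x^5/5 + 5*x^4/4 - 2*x^3/3 at the endpoints):
  F(1) − F(−1) = -1/20 − (173/60) = -44/15.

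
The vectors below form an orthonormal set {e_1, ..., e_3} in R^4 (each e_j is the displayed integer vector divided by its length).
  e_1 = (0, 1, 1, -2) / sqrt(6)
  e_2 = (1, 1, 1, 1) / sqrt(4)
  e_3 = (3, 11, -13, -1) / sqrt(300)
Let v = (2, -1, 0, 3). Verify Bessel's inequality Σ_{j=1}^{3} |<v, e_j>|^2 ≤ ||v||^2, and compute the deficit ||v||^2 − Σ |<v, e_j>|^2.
Σ |<v, e_j>|^2 = 619/50; ||v||^2 = 14; deficit = 81/50

Write each e_j = u_j / sqrt(<u_j, u_j>) where u_j is the displayed integer vector. Then <v, e_j> = <v, u_j> / sqrt(<u_j, u_j>), so |<v, e_j>|^2 = <v, u_j>^2 / <u_j, u_j>.
Coefficients: <v, e_1> = -7/sqrt(6), <v, e_2> = 4/sqrt(4), <v, e_3> = -8/sqrt(300).
Square and sum: Σ |<v, e_j>|^2 = 619/50.
Compute ||v||^2 = v·v = 14.
Deficit = 14 − 619/50 = 81/50 ≥ 0, confirming Bessel's inequality. (The deficit equals ||v − Σ <v,e_j> e_j||^2, the squared distance from v to span{e_j}.)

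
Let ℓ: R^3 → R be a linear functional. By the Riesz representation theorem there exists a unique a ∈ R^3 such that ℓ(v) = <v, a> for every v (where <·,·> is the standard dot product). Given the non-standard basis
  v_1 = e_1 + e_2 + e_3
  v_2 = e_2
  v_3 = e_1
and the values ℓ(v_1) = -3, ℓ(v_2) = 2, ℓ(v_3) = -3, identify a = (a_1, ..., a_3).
a = (-3, 2, -2)

Write a = (a_1, ..., a_3) in the standard basis. For each basis vector v_i, ℓ(v_i) = <v_i, a> is a linear equation in the a_j's. Collect the n equations into a matrix system V a = ℓ, where row i of V is v_i (expressed in the standard basis). Since V is invertible (lower-triangular with 1s on the diagonal, up to permutation), solve by back-substitution:
  V =
[[1, 1, 1],
 [0, 1, 0],
 [1, 0, 0]]
  V a = (-3, 2, -3)
Solving gives a = (-3, 2, -2).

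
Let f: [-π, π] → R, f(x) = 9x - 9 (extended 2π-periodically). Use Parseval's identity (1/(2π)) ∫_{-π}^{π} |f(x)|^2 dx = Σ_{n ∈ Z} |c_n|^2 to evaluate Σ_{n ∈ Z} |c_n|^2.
Σ |c_n|^2 = 27π^2 + 81

Expand and integrate term by term over [-π, π]:
  ∫ (9x)^2 dx = 81·(2π^3/3); ∫ 2·9·(-9)·x dx = 0 (odd integrand); ∫ (-9)^2 dx = 81·2π.
So (1/(2π)) ∫_{-π}^{π} (9x - 9)^2 dx = 81π^2/3 + 81 = 27π^2 + 81.
Parseval ⇒ Σ |c_n|^2 = 27π^2 + 81.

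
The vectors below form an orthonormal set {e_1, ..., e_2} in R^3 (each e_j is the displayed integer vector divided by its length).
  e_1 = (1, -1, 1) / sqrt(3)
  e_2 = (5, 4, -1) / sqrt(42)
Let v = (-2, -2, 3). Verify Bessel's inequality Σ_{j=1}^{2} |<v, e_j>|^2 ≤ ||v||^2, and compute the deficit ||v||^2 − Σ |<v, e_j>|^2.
Σ |<v, e_j>|^2 = 27/2; ||v||^2 = 17; deficit = 7/2

Write each e_j = u_j / sqrt(<u_j, u_j>) where u_j is the displayed integer vector. Then <v, e_j> = <v, u_j> / sqrt(<u_j, u_j>), so |<v, e_j>|^2 = <v, u_j>^2 / <u_j, u_j>.
Coefficients: <v, e_1> = 3/sqrt(3), <v, e_2> = -21/sqrt(42).
Square and sum: Σ |<v, e_j>|^2 = 27/2.
Compute ||v||^2 = v·v = 17.
Deficit = 17 − 27/2 = 7/2 ≥ 0, confirming Bessel's inequality. (The deficit equals ||v − Σ <v,e_j> e_j||^2, the squared distance from v to span{e_j}.)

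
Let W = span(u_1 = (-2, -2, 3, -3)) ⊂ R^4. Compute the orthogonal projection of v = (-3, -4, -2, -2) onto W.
proj_W(v) = (-14/13, -14/13, 21/13, -21/13)

Set up U = [u_1 | ... | u_1] ∈ R^(4×1). The projector onto W = col(U) is P = U (U^T U)^(-1) U^T.
Compute U^T U =
  [26],
and U^T v = (14).
Solve U^T U · c = U^T v for the coefficients: c = (7/13). The projection is proj_W(v) = U c.
Check: (v - proj_W(v)) · u_1 = 0  (should be 0).
Result: proj_W(v) = (-14/13, -14/13, 21/13, -21/13).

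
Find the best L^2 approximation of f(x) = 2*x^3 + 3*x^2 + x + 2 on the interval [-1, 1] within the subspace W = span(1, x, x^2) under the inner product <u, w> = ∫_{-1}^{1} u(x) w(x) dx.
g(x) = 3*x^2 + 11*x/5 + 2

The best approximation g ∈ W is the orthogonal projection of f onto W. Writing g = a_0 + a_1 x + a_2 x^2, the coefficients solve the normal equations G · a = b where
  G_{ij} = <φ_i, φ_j> and b_i = <f, φ_i>, with φ_0 = 1, φ_1 = x, φ_2 = x^2.
G =
  [2, 0, 2/3]
  [0, 2/3, 0]
  [2/3, 0, 2/5],
b = (6, 22/15, 38/15).
Solving gives a_0 = 2, a_1 = 11/5, a_2 = 3, so
  g(x) = 3*x^2 + 11*x/5 + 2.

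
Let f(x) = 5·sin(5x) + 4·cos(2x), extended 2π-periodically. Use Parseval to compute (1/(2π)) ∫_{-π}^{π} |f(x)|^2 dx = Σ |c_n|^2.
Σ |c_n|^2 = 41/2

Expand |f|^2 and use orthogonality of {sin(nx), cos(mx)} on [-π, π]:
  ∫_{-π}^{π} sin(nx)^2 dx = π, ∫ cos(mx)^2 dx = π, and cross terms integrate to 0.
So ∫_{-π}^{π} f(x)^2 dx = 5^2 · π + 4^2 · π = (25 + 16)π.
Divide by 2π: (25 + 16)/2 = 41/2.
By Parseval, this equals Σ |c_n|^2.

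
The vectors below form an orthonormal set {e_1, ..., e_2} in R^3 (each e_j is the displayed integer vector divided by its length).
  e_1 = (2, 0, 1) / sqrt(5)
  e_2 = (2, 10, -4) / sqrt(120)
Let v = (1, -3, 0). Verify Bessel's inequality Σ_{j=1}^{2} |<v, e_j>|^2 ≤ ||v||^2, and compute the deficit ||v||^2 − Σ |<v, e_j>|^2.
Σ |<v, e_j>|^2 = 22/3; ||v||^2 = 10; deficit = 8/3

Write each e_j = u_j / sqrt(<u_j, u_j>) where u_j is the displayed integer vector. Then <v, e_j> = <v, u_j> / sqrt(<u_j, u_j>), so |<v, e_j>|^2 = <v, u_j>^2 / <u_j, u_j>.
Coefficients: <v, e_1> = 2/sqrt(5), <v, e_2> = -28/sqrt(120).
Square and sum: Σ |<v, e_j>|^2 = 22/3.
Compute ||v||^2 = v·v = 10.
Deficit = 10 − 22/3 = 8/3 ≥ 0, confirming Bessel's inequality. (The deficit equals ||v − Σ <v,e_j> e_j||^2, the squared distance from v to span{e_j}.)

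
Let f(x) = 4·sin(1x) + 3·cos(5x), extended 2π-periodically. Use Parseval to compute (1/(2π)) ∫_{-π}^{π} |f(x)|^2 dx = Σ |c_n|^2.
Σ |c_n|^2 = 25/2

Expand |f|^2 and use orthogonality of {sin(nx), cos(mx)} on [-π, π]:
  ∫_{-π}^{π} sin(nx)^2 dx = π, ∫ cos(mx)^2 dx = π, and cross terms integrate to 0.
So ∫_{-π}^{π} f(x)^2 dx = 4^2 · π + 3^2 · π = (16 + 9)π.
Divide by 2π: (16 + 9)/2 = 25/2.
By Parseval, this equals Σ |c_n|^2.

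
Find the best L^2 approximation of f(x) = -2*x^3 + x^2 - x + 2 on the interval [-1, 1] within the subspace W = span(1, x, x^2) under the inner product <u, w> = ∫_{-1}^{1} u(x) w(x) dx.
g(x) = x^2 - 11*x/5 + 2

The best approximation g ∈ W is the orthogonal projection of f onto W. Writing g = a_0 + a_1 x + a_2 x^2, the coefficients solve the normal equations G · a = b where
  G_{ij} = <φ_i, φ_j> and b_i = <f, φ_i>, with φ_0 = 1, φ_1 = x, φ_2 = x^2.
G =
  [2, 0, 2/3]
  [0, 2/3, 0]
  [2/3, 0, 2/5],
b = (14/3, -22/15, 26/15).
Solving gives a_0 = 2, a_1 = -11/5, a_2 = 1, so
  g(x) = x^2 - 11*x/5 + 2.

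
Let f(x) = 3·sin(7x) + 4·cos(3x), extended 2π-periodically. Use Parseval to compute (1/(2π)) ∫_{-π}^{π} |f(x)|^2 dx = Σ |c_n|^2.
Σ |c_n|^2 = 25/2

Expand |f|^2 and use orthogonality of {sin(nx), cos(mx)} on [-π, π]:
  ∫_{-π}^{π} sin(nx)^2 dx = π, ∫ cos(mx)^2 dx = π, and cross terms integrate to 0.
So ∫_{-π}^{π} f(x)^2 dx = 3^2 · π + 4^2 · π = (9 + 16)π.
Divide by 2π: (9 + 16)/2 = 25/2.
By Parseval, this equals Σ |c_n|^2.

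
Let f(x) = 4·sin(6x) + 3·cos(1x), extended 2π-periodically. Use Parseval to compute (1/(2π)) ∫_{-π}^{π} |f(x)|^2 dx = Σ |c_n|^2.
Σ |c_n|^2 = 25/2

Expand |f|^2 and use orthogonality of {sin(nx), cos(mx)} on [-π, π]:
  ∫_{-π}^{π} sin(nx)^2 dx = π, ∫ cos(mx)^2 dx = π, and cross terms integrate to 0.
So ∫_{-π}^{π} f(x)^2 dx = 4^2 · π + 3^2 · π = (16 + 9)π.
Divide by 2π: (16 + 9)/2 = 25/2.
By Parseval, this equals Σ |c_n|^2.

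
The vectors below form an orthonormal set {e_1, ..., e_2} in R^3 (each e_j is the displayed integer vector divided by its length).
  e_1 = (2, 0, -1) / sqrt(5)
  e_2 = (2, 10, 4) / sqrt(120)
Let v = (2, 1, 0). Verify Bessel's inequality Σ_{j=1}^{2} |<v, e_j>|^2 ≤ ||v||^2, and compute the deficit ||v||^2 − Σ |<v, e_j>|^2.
Σ |<v, e_j>|^2 = 29/6; ||v||^2 = 5; deficit = 1/6

Write each e_j = u_j / sqrt(<u_j, u_j>) where u_j is the displayed integer vector. Then <v, e_j> = <v, u_j> / sqrt(<u_j, u_j>), so |<v, e_j>|^2 = <v, u_j>^2 / <u_j, u_j>.
Coefficients: <v, e_1> = 4/sqrt(5), <v, e_2> = 14/sqrt(120).
Square and sum: Σ |<v, e_j>|^2 = 29/6.
Compute ||v||^2 = v·v = 5.
Deficit = 5 − 29/6 = 1/6 ≥ 0, confirming Bessel's inequality. (The deficit equals ||v − Σ <v,e_j> e_j||^2, the squared distance from v to span{e_j}.)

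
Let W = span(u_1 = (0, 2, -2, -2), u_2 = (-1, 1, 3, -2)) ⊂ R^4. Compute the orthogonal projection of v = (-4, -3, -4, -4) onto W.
proj_W(v) = (1/5, 22/15, -34/15, -19/15)

Set up U = [u_1 | ... | u_2] ∈ R^(4×2). The projector onto W = col(U) is P = U (U^T U)^(-1) U^T.
Compute U^T U =
  [12, 0]
  [0, 15],
and U^T v = (10, -3).
Solve U^T U · c = U^T v for the coefficients: c = (5/6, -1/5). The projection is proj_W(v) = U c.
Check: (v - proj_W(v)) · u_1 = 0  (should be 0).
Check: (v - proj_W(v)) · u_2 = 0  (should be 0).
Result: proj_W(v) = (1/5, 22/15, -34/15, -19/15).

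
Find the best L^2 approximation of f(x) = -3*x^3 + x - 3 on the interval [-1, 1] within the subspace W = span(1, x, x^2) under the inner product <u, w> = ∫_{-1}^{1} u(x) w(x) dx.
g(x) = -4*x/5 - 3

The best approximation g ∈ W is the orthogonal projection of f onto W. Writing g = a_0 + a_1 x + a_2 x^2, the coefficients solve the normal equations G · a = b where
  G_{ij} = <φ_i, φ_j> and b_i = <f, φ_i>, with φ_0 = 1, φ_1 = x, φ_2 = x^2.
G =
  [2, 0, 2/3]
  [0, 2/3, 0]
  [2/3, 0, 2/5],
b = (-6, -8/15, -2).
Solving gives a_0 = -3, a_1 = -4/5, a_2 = 0, so
  g(x) = -4*x/5 - 3.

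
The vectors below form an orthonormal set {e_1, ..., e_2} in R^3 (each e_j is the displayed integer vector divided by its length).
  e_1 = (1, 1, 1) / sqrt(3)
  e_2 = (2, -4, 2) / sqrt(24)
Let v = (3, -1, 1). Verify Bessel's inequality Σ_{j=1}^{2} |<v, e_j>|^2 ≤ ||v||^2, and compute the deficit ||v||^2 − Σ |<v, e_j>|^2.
Σ |<v, e_j>|^2 = 9; ||v||^2 = 11; deficit = 2

Write each e_j = u_j / sqrt(<u_j, u_j>) where u_j is the displayed integer vector. Then <v, e_j> = <v, u_j> / sqrt(<u_j, u_j>), so |<v, e_j>|^2 = <v, u_j>^2 / <u_j, u_j>.
Coefficients: <v, e_1> = 3/sqrt(3), <v, e_2> = 12/sqrt(24).
Square and sum: Σ |<v, e_j>|^2 = 9.
Compute ||v||^2 = v·v = 11.
Deficit = 11 − 9 = 2 ≥ 0, confirming Bessel's inequality. (The deficit equals ||v − Σ <v,e_j> e_j||^2, the squared distance from v to span{e_j}.)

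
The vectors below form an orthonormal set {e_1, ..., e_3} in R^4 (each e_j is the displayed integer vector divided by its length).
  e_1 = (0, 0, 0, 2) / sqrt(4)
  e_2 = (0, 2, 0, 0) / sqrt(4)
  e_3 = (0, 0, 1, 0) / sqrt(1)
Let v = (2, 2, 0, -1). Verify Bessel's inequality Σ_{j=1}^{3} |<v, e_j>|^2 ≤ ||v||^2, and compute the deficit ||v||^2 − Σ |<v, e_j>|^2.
Σ |<v, e_j>|^2 = 5; ||v||^2 = 9; deficit = 4

Write each e_j = u_j / sqrt(<u_j, u_j>) where u_j is the displayed integer vector. Then <v, e_j> = <v, u_j> / sqrt(<u_j, u_j>), so |<v, e_j>|^2 = <v, u_j>^2 / <u_j, u_j>.
Coefficients: <v, e_1> = -2/sqrt(4), <v, e_2> = 4/sqrt(4), <v, e_3> = 0/sqrt(1).
Square and sum: Σ |<v, e_j>|^2 = 5.
Compute ||v||^2 = v·v = 9.
Deficit = 9 − 5 = 4 ≥ 0, confirming Bessel's inequality. (The deficit equals ||v − Σ <v,e_j> e_j||^2, the squared distance from v to span{e_j}.)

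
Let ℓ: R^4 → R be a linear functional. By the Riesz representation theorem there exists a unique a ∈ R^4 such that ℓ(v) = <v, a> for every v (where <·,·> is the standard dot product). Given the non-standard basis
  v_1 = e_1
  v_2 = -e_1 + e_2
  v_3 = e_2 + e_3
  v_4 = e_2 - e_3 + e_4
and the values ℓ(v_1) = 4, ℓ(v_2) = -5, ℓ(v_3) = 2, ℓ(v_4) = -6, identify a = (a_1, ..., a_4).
a = (4, -1, 3, -2)

Write a = (a_1, ..., a_4) in the standard basis. For each basis vector v_i, ℓ(v_i) = <v_i, a> is a linear equation in the a_j's. Collect the n equations into a matrix system V a = ℓ, where row i of V is v_i (expressed in the standard basis). Since V is invertible (lower-triangular with 1s on the diagonal, up to permutation), solve by back-substitution:
  V =
[[1, 0, 0, 0],
 [-1, 1, 0, 0],
 [0, 1, 1, 0],
 [0, 1, -1, 1]]
  V a = (4, -5, 2, -6)
Solving gives a = (4, -1, 3, -2).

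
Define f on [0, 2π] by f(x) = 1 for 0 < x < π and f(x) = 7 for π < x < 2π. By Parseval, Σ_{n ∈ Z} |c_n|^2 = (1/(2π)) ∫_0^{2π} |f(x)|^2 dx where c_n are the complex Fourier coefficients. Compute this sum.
Σ |c_n|^2 = 25

Parseval equates the L^2 energy of f (normalised by 1/(2π)) with the ℓ^2 sum of its Fourier coefficients: (1/(2π)) ∫_0^{2π} |f|^2 = Σ |c_n|^2.
Compute the left side: (1/(2π)) [∫_0^π 1^2 dx + ∫_π^{2π} 7^2 dx] = (1/(2π)) · (1π + 49π) = (1 + 49)/2 = 25.
So Σ_{n ∈ Z} |c_n|^2 = 25.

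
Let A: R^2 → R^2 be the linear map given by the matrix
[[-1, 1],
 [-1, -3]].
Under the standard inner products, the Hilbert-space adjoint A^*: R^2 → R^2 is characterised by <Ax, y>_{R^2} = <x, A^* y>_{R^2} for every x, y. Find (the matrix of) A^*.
A^* = A^T =
[[-1, -1],
 [1, -3]]

For real matrices with standard dot products, the defining identity <Ax, y> = <x, A^* y> gives (Ax)^T y = x^T (A^*) y, i.e. x^T A^T y = x^T (A^*) y. Since this holds for all x, y, we must have A^* = A^T. Therefore
A^* =
[[-1, -1],
 [1, -3]].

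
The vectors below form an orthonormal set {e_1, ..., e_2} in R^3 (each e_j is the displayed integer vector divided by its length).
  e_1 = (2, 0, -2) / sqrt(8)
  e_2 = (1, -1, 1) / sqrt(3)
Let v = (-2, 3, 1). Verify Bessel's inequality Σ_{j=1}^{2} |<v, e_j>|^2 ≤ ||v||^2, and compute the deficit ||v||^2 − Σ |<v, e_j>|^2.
Σ |<v, e_j>|^2 = 59/6; ||v||^2 = 14; deficit = 25/6

Write each e_j = u_j / sqrt(<u_j, u_j>) where u_j is the displayed integer vector. Then <v, e_j> = <v, u_j> / sqrt(<u_j, u_j>), so |<v, e_j>|^2 = <v, u_j>^2 / <u_j, u_j>.
Coefficients: <v, e_1> = -6/sqrt(8), <v, e_2> = -4/sqrt(3).
Square and sum: Σ |<v, e_j>|^2 = 59/6.
Compute ||v||^2 = v·v = 14.
Deficit = 14 − 59/6 = 25/6 ≥ 0, confirming Bessel's inequality. (The deficit equals ||v − Σ <v,e_j> e_j||^2, the squared distance from v to span{e_j}.)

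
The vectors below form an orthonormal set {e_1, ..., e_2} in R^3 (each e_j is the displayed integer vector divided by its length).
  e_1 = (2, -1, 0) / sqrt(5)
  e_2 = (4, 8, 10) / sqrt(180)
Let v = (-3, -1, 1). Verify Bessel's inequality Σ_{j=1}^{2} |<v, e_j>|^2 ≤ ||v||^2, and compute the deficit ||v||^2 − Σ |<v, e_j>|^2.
Σ |<v, e_j>|^2 = 50/9; ||v||^2 = 11; deficit = 49/9

Write each e_j = u_j / sqrt(<u_j, u_j>) where u_j is the displayed integer vector. Then <v, e_j> = <v, u_j> / sqrt(<u_j, u_j>), so |<v, e_j>|^2 = <v, u_j>^2 / <u_j, u_j>.
Coefficients: <v, e_1> = -5/sqrt(5), <v, e_2> = -10/sqrt(180).
Square and sum: Σ |<v, e_j>|^2 = 50/9.
Compute ||v||^2 = v·v = 11.
Deficit = 11 − 50/9 = 49/9 ≥ 0, confirming Bessel's inequality. (The deficit equals ||v − Σ <v,e_j> e_j||^2, the squared distance from v to span{e_j}.)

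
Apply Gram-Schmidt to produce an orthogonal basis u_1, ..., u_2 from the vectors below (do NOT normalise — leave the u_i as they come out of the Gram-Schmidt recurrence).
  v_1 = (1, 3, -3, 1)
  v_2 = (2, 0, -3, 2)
Orthogonal basis:
  u_1 = (1, 3, -3, 1)
  u_2 = (27/20, -39/20, -21/20, 27/20)

Apply the Gram-Schmidt recurrence
  u_1 = v_1
  u_i = v_i − Σ_{j<i} ((v_i · u_j) / (u_j · u_j)) · u_j.

Step by step this gives:
  u_1 = (1, 3, -3, 1)
  u_2 = (27/20, -39/20, -21/20, 27/20)

Orthogonality check:
  u_2 · u_1 = 0 (should be 0)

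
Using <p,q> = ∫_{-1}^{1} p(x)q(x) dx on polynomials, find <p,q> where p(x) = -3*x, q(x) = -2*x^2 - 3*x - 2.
<p,q> = 6

Expand the product: p(x)·q(x) = 6*x^3 + 9*x^2 + 6*x.
∫_{-1}^{1} of each monomial x^k gives [2/(k+1) if k even, 0 if k odd]. Integrating term-by-term (or equivalently evaluating the antiderivative F(x) = 3*x^4/2 + 3*x^3 + 3*x^2 at the endpoints):
  F(1) − F(−1) = 15/2 − (3/2) = 6.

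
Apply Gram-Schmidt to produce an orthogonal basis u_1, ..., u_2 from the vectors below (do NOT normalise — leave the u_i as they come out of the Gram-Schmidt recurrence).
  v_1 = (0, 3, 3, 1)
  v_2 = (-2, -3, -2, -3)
Orthogonal basis:
  u_1 = (0, 3, 3, 1)
  u_2 = (-2, -3/19, 16/19, -39/19)

Apply the Gram-Schmidt recurrence
  u_1 = v_1
  u_i = v_i − Σ_{j<i} ((v_i · u_j) / (u_j · u_j)) · u_j.

Step by step this gives:
  u_1 = (0, 3, 3, 1)
  u_2 = (-2, -3/19, 16/19, -39/19)

Orthogonality check:
  u_2 · u_1 = 0 (should be 0)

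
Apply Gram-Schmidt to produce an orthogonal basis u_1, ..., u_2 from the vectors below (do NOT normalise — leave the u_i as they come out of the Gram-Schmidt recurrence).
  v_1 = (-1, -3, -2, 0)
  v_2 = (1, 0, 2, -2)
Orthogonal basis:
  u_1 = (-1, -3, -2, 0)
  u_2 = (9/14, -15/14, 9/7, -2)

Apply the Gram-Schmidt recurrence
  u_1 = v_1
  u_i = v_i − Σ_{j<i} ((v_i · u_j) / (u_j · u_j)) · u_j.

Step by step this gives:
  u_1 = (-1, -3, -2, 0)
  u_2 = (9/14, -15/14, 9/7, -2)

Orthogonality check:
  u_2 · u_1 = 0 (should be 0)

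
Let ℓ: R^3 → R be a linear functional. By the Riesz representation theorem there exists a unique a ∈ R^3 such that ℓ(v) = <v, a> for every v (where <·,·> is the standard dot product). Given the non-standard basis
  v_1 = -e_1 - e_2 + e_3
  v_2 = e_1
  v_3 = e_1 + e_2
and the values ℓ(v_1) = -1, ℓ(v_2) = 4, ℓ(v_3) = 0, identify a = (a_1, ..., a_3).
a = (4, -4, -1)

Write a = (a_1, ..., a_3) in the standard basis. For each basis vector v_i, ℓ(v_i) = <v_i, a> is a linear equation in the a_j's. Collect the n equations into a matrix system V a = ℓ, where row i of V is v_i (expressed in the standard basis). Since V is invertible (lower-triangular with 1s on the diagonal, up to permutation), solve by back-substitution:
  V =
[[-1, -1, 1],
 [1, 0, 0],
 [1, 1, 0]]
  V a = (-1, 4, 0)
Solving gives a = (4, -4, -1).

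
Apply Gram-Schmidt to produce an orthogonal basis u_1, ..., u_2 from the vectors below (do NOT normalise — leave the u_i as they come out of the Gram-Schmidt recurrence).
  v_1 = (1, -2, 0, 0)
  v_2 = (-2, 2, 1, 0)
Orthogonal basis:
  u_1 = (1, -2, 0, 0)
  u_2 = (-4/5, -2/5, 1, 0)

Apply the Gram-Schmidt recurrence
  u_1 = v_1
  u_i = v_i − Σ_{j<i} ((v_i · u_j) / (u_j · u_j)) · u_j.

Step by step this gives:
  u_1 = (1, -2, 0, 0)
  u_2 = (-4/5, -2/5, 1, 0)

Orthogonality check:
  u_2 · u_1 = 0 (should be 0)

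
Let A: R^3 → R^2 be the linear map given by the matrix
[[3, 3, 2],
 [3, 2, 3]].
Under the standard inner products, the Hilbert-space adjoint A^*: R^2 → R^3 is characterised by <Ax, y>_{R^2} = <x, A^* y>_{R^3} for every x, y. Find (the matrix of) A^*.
A^* = A^T =
[[3, 3],
 [3, 2],
 [2, 3]]

For real matrices with standard dot products, the defining identity <Ax, y> = <x, A^* y> gives (Ax)^T y = x^T (A^*) y, i.e. x^T A^T y = x^T (A^*) y. Since this holds for all x, y, we must have A^* = A^T. Therefore
A^* =
[[3, 3],
 [3, 2],
 [2, 3]].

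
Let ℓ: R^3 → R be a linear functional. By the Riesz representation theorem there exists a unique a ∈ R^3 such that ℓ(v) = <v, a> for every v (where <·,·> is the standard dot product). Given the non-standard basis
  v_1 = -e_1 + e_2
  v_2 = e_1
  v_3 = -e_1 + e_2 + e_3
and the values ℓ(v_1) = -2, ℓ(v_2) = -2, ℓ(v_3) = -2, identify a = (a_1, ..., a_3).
a = (-2, -4, 0)

Write a = (a_1, ..., a_3) in the standard basis. For each basis vector v_i, ℓ(v_i) = <v_i, a> is a linear equation in the a_j's. Collect the n equations into a matrix system V a = ℓ, where row i of V is v_i (expressed in the standard basis). Since V is invertible (lower-triangular with 1s on the diagonal, up to permutation), solve by back-substitution:
  V =
[[-1, 1, 0],
 [1, 0, 0],
 [-1, 1, 1]]
  V a = (-2, -2, -2)
Solving gives a = (-2, -4, 0).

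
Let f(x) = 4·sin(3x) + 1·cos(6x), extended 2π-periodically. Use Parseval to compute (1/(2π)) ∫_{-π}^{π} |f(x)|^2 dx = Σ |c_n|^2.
Σ |c_n|^2 = 17/2

Expand |f|^2 and use orthogonality of {sin(nx), cos(mx)} on [-π, π]:
  ∫_{-π}^{π} sin(nx)^2 dx = π, ∫ cos(mx)^2 dx = π, and cross terms integrate to 0.
So ∫_{-π}^{π} f(x)^2 dx = 4^2 · π + 1^2 · π = (16 + 1)π.
Divide by 2π: (16 + 1)/2 = 17/2.
By Parseval, this equals Σ |c_n|^2.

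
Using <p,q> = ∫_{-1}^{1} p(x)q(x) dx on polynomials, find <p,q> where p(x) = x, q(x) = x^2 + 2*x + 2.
<p,q> = 4/3

Expand the product: p(x)·q(x) = x^3 + 2*x^2 + 2*x.
∫_{-1}^{1} of each monomial x^k gives [2/(k+1) if k even, 0 if k odd]. Integrating term-by-term (or equivalently evaluating the antiderivative F(x) = x^4/4 + 2*x^3/3 + x^2 at the endpoints):
  F(1) − F(−1) = 23/12 − (7/12) = 4/3.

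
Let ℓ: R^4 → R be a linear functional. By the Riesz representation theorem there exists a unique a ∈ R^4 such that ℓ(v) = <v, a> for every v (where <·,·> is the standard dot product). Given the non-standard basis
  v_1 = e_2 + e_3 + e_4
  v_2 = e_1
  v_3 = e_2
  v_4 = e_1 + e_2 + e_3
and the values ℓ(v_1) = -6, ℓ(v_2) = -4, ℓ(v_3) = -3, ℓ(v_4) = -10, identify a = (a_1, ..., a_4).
a = (-4, -3, -3, 0)

Write a = (a_1, ..., a_4) in the standard basis. For each basis vector v_i, ℓ(v_i) = <v_i, a> is a linear equation in the a_j's. Collect the n equations into a matrix system V a = ℓ, where row i of V is v_i (expressed in the standard basis). Since V is invertible (lower-triangular with 1s on the diagonal, up to permutation), solve by back-substitution:
  V =
[[0, 1, 1, 1],
 [1, 0, 0, 0],
 [0, 1, 0, 0],
 [1, 1, 1, 0]]
  V a = (-6, -4, -3, -10)
Solving gives a = (-4, -3, -3, 0).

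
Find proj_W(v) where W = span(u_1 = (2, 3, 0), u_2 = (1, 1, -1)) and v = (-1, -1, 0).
proj_W(v) = (-11/14, -8/7, 1/14)

Set up U = [u_1 | ... | u_2] ∈ R^(3×2). The projector onto W = col(U) is P = U (U^T U)^(-1) U^T.
Compute U^T U =
  [13, 5]
  [5, 3],
and U^T v = (-5, -2).
Solve U^T U · c = U^T v for the coefficients: c = (-5/14, -1/14). The projection is proj_W(v) = U c.
Check: (v - proj_W(v)) · u_1 = 0  (should be 0).
Check: (v - proj_W(v)) · u_2 = 0  (should be 0).
Result: proj_W(v) = (-11/14, -8/7, 1/14).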